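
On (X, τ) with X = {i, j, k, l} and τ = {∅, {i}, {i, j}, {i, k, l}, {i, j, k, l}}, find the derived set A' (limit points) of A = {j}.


A' = ∅

For each x ∈ X, list the open sets U ∈ τ with x ∈ U, then check whether U ∩ (A ∖ {x}) ≠ ∅ for every such U.
  x = i: open {i} ∋ x has {i} ∩ (A ∖ {i}) = ∅, so x is NOT a limit point.
  x = j: open {i, j} ∋ x has {i, j} ∩ (A ∖ {j}) = ∅, so x is NOT a limit point.
  x = k: open {i, k, l} ∋ x has {i, k, l} ∩ (A ∖ {k}) = ∅, so x is NOT a limit point.
  x = l: open {i, k, l} ∋ x has {i, k, l} ∩ (A ∖ {l}) = ∅, so x is NOT a limit point.
Collecting: A' = ∅.


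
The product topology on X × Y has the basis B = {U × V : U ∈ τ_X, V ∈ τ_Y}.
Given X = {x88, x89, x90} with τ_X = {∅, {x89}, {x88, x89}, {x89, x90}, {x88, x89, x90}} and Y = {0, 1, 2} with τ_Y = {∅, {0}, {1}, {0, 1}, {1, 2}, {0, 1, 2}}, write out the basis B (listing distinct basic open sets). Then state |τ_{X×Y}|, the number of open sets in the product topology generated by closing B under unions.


Basis B = {∅ × ∅, {x89} × {0}, {x89} × {1}, {x88, x89} × {0}, {x88, x89} × {1}, {x89} × {0, 1}, {x89, x90} × {0}, {x89} × {1, 2}, {x89, x90} × {1}, {x88, x89, x90} × {0}, {x88, x89, x90} × {1}, {x89} × {0, 1, 2}, {x88, x89} × {0, 1}, {x88, x89} × {1, 2}, {x89, x90} × {0, 1}, {x89, x90} × {1, 2}, {x88, x89} × {0, 1, 2}, {x88, x89, x90} × {0, 1}, {x88, x89, x90} × {1, 2}, {x89, x90} × {0, 1, 2}, {x88, x89, x90} × {0, 1, 2}}; |τ_{X×Y}| = 70.

Enumerate products U × V with U ∈ τ_X, V ∈ τ_Y (deduplicated):
  ∅ × ∅ = {} (∅)
  {x89} × {0} = {(x89,0)}
  {x89} × {1} = {(x89,1)}
  {x88, x89} × {0} = {(x88,0), (x89,0)}
  {x88, x89} × {1} = {(x88,1), (x89,1)}
  {x89} × {0, 1} = {(x89,0), (x89,1)}
  {x89, x90} × {0} = {(x89,0), (x90,0)}
  {x89} × {1, 2} = {(x89,1), (x89,2)}
  {x89, x90} × {1} = {(x89,1), (x90,1)}
  {x88, x89, x90} × {0} = {(x88,0), (x89,0), (x90,0)}
  {x88, x89, x90} × {1} = {(x88,1), (x89,1), (x90,1)}
  {x89} × {0, 1, 2} = {(x89,0), (x89,1), (x89,2)}
  {x88, x89} × {0, 1} = {(x88,0), (x88,1), (x89,0), (x89,1)}
  {x88, x89} × {1, 2} = {(x88,1), (x88,2), (x89,1), (x89,2)}
  {x89, x90} × {0, 1} = {(x89,0), (x89,1), (x90,0), (x90,1)}
  {x89, x90} × {1, 2} = {(x89,1), (x89,2), (x90,1), (x90,2)}
  {x88, x89} × {0, 1, 2} = {(x88,0), (x88,1), (x88,2), (x89,0), (x89,1), (x89,2)}
  {x88, x89, x90} × {0, 1} = {(x88,0), (x88,1), (x89,0), (x89,1), (x90,0), (x90,1)}
  {x88, x89, x90} × {1, 2} = {(x88,1), (x88,2), (x89,1), (x89,2), (x90,1), (x90,2)}
  {x89, x90} × {0, 1, 2} = {(x89,0), (x89,1), (x89,2), (x90,0), (x90,1), (x90,2)}
  {x88, x89, x90} × {0, 1, 2} = {(x88,0), (x88,1), (x88,2), (x89,0), (x89,1), (x89,2), (x90,0), (x90,1), (x90,2)}
These 21 distinct sets form the basis B.
Close under arbitrary unions to get τ_{X×Y}; counting gives |τ_{X×Y}| = 70.


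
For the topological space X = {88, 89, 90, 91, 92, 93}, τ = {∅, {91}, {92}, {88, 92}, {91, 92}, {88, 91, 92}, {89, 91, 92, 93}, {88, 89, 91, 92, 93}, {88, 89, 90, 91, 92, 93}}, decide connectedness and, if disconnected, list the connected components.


(X, τ) is connected.

Find clopen sets (U ∈ τ with X ∖ U ∈ τ):
  U = ∅, X ∖ U = {88, 89, 90, 91, 92, 93} — both open, so U is clopen.
  U = {88, 89, 90, 91, 92, 93}, X ∖ U = ∅ — both open, so U is clopen.
Only trivial clopens (∅ and X) exist, so (X, τ) is connected.
Compute connected components by grouping points that agree on all clopens:
  component: {88, 89, 90, 91, 92, 93}


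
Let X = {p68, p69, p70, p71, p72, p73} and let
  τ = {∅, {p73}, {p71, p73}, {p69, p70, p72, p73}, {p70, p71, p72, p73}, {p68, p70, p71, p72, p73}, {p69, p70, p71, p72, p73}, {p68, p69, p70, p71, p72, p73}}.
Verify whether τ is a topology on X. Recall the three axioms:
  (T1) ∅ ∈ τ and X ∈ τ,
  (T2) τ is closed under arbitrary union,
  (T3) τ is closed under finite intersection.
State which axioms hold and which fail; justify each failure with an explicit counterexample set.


τ is NOT a topology on X.

Axiom (T1): ∅ ∈ τ? Yes; X ∈ τ? Yes.
Axiom (T2/T3): check pairwise unions and intersections of members of τ.
Counterexample for (T3): {p69, p70, p72, p73} ∩ {p70, p71, p72, p73} = {p70, p72, p73} ∉ τ. Therefore τ is NOT a topology.


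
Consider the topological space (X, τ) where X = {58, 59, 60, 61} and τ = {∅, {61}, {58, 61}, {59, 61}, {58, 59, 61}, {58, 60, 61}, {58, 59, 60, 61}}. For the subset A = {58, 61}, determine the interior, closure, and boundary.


int(A) = {58, 61}, cl(A) = {58, 59, 60, 61}, ∂A = {59, 60}.

Closed sets in (X, τ) are complements of opens:
  closed(X, τ) = {∅, {59}, {60}, {58, 60}, {59, 60}, {58, 59, 60}, {58, 59, 60, 61}}.
int(A) = ⋃ {U ∈ τ : U ⊆ A}. Opens contained in A: ∅, {61}, {58, 61}.
Taking the union of these: int(A) = {58, 61}.
cl(A) = ⋂ {C closed : A ⊆ C}. Closed sets containing A: {58, 59, 60, 61}.
Intersecting these: cl(A) = {58, 59, 60, 61}.
∂A = cl(A) ∖ int(A) = {58, 59, 60, 61} ∖ {58, 61} = {59, 60}.


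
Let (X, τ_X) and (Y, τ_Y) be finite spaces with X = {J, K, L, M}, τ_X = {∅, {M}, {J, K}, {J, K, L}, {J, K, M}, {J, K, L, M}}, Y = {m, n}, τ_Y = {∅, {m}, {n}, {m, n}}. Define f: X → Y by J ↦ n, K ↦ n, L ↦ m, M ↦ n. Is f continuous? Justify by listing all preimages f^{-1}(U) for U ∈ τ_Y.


f is NOT continuous.

Compute f^{-1}(U) for each U ∈ τ_Y:
  U = ∅: f^{-1}(U) = ∅ ∈ τ_X ✓.
  U = {m}: f^{-1}(U) = {L} ∉ τ_X ✗.
  U = {n}: f^{-1}(U) = {J, K, M} ∈ τ_X ✓.
  U = {m, n}: f^{-1}(U) = {J, K, L, M} ∈ τ_X ✓.
Found U = {m} with f^{-1}(U) = {L} not in τ_X. Therefore f is NOT continuous.


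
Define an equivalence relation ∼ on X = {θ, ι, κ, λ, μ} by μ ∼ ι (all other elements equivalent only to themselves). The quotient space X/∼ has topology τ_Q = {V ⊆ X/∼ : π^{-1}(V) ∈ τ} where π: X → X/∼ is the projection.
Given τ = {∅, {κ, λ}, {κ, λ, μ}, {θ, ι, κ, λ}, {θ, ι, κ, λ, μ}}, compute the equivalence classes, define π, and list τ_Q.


X/∼ = {[θ], [ι=μ], [κ], [λ]}; |τ_Q| = 3.

Equivalence classes: [θ], [ι=μ], [κ], [λ].
Quotient map π: X → X/∼ sends θ ↦ [θ], ι ↦ [ι=μ], κ ↦ [κ], λ ↦ [λ], μ ↦ [ι=μ].
For each subset V ⊆ X/∼, compute π^{-1}(V) ⊆ X and check whether π^{-1}(V) ∈ τ. V is open in τ_Q iff π^{-1}(V) ∈ τ.
  V = {}: π^{-1}(V) = ∅ ∈ τ ✓.
  V = {[θ]}: π^{-1}(V) = {θ} ∉ τ ✗.
  V = {[ι=μ]}: π^{-1}(V) = {ι, μ} ∉ τ ✗.
  V = {[θ], [ι=μ]}: π^{-1}(V) = {θ, ι, μ} ∉ τ ✗.
  V = {[κ]}: π^{-1}(V) = {κ} ∉ τ ✗.
  V = {[θ], [κ]}: π^{-1}(V) = {θ, κ} ∉ τ ✗.
  V = {[ι=μ], [κ]}: π^{-1}(V) = {ι, κ, μ} ∉ τ ✗.
  V = {[θ], [ι=μ], [κ]}: π^{-1}(V) = {θ, ι, κ, μ} ∉ τ ✗.
  V = {[λ]}: π^{-1}(V) = {λ} ∉ τ ✗.
  V = {[θ], [λ]}: π^{-1}(V) = {θ, λ} ∉ τ ✗.
  V = {[ι=μ], [λ]}: π^{-1}(V) = {ι, λ, μ} ∉ τ ✗.
  V = {[θ], [ι=μ], [λ]}: π^{-1}(V) = {θ, ι, λ, μ} ∉ τ ✗.
  V = {[κ], [λ]}: π^{-1}(V) = {κ, λ} ∈ τ ✓.
  V = {[θ], [κ], [λ]}: π^{-1}(V) = {θ, κ, λ} ∉ τ ✗.
  V = {[ι=μ], [κ], [λ]}: π^{-1}(V) = {ι, κ, λ, μ} ∉ τ ✗.
  V = {[θ], [ι=μ], [κ], [λ]}: π^{-1}(V) = {θ, ι, κ, λ, μ} ∈ τ ✓.
Open sets in the quotient: τ_Q = {{}, {[κ], [λ]}, {[θ], [ι=μ], [κ], [λ]}} (3 elements).


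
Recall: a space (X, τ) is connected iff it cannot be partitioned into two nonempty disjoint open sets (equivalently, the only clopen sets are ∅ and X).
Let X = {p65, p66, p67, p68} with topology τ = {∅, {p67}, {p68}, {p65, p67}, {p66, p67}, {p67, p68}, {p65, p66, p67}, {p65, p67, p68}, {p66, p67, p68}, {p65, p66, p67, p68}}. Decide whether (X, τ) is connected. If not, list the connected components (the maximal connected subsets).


(X, τ) is disconnected; components = [{p68}, {p65, p66, p67}].

Find clopen sets (U ∈ τ with X ∖ U ∈ τ):
  U = ∅, X ∖ U = {p65, p66, p67, p68} — both open, so U is clopen.
  U = {p68}, X ∖ U = {p65, p66, p67} — both open, so U is clopen.
  U = {p65, p66, p67}, X ∖ U = {p68} — both open, so U is clopen.
  U = {p65, p66, p67, p68}, X ∖ U = ∅ — both open, so U is clopen.
Nontrivial clopen(s) exist: e.g. {p65, p66, p67}. So (X, τ) is disconnected.
Compute connected components by grouping points that agree on all clopens:
  component: {p68}
  component: {p65, p66, p67}


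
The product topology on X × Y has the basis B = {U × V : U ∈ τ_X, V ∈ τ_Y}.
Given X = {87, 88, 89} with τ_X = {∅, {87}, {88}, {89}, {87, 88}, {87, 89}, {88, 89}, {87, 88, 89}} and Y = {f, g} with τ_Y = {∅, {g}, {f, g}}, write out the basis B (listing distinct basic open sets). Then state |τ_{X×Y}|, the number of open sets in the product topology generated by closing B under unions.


Basis B = {∅ × ∅, {87} × {g}, {88} × {g}, {89} × {g}, {87} × {f, g}, {87, 88} × {g}, {87, 89} × {g}, {88} × {f, g}, {88, 89} × {g}, {89} × {f, g}, {87, 88, 89} × {g}, {87, 88} × {f, g}, {87, 89} × {f, g}, {88, 89} × {f, g}, {87, 88, 89} × {f, g}}; |τ_{X×Y}| = 27.

Enumerate products U × V with U ∈ τ_X, V ∈ τ_Y (deduplicated):
  ∅ × ∅ = {} (∅)
  {87} × {g} = {(87,g)}
  {88} × {g} = {(88,g)}
  {89} × {g} = {(89,g)}
  {87} × {f, g} = {(87,f), (87,g)}
  {87, 88} × {g} = {(87,g), (88,g)}
  {87, 89} × {g} = {(87,g), (89,g)}
  {88} × {f, g} = {(88,f), (88,g)}
  {88, 89} × {g} = {(88,g), (89,g)}
  {89} × {f, g} = {(89,f), (89,g)}
  {87, 88, 89} × {g} = {(87,g), (88,g), (89,g)}
  {87, 88} × {f, g} = {(87,f), (87,g), (88,f), (88,g)}
  {87, 89} × {f, g} = {(87,f), (87,g), (89,f), (89,g)}
  {88, 89} × {f, g} = {(88,f), (88,g), (89,f), (89,g)}
  {87, 88, 89} × {f, g} = {(87,f), (87,g), (88,f), (88,g), (89,f), (89,g)}
These 15 distinct sets form the basis B.
Close under arbitrary unions to get τ_{X×Y}; counting gives |τ_{X×Y}| = 27.


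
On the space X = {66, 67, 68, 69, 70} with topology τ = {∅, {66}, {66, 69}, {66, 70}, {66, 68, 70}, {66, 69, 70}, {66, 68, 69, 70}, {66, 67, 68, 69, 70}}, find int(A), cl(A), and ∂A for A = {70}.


int(A) = ∅, cl(A) = {67, 68, 70}, ∂A = {67, 68, 70}.

Closed sets in (X, τ) are complements of opens:
  closed(X, τ) = {∅, {67}, {67, 68}, {67, 69}, {67, 68, 69}, {67, 68, 70}, {67, 68, 69, 70}, {66, 67, 68, 69, 70}}.
int(A) = ⋃ {U ∈ τ : U ⊆ A}. Opens contained in A: ∅.
Taking the union of these: int(A) = ∅.
cl(A) = ⋂ {C closed : A ⊆ C}. Closed sets containing A: {67, 68, 70}, {67, 68, 69, 70}, {66, 67, 68, 69, 70}.
Intersecting these: cl(A) = {67, 68, 70}.
∂A = cl(A) ∖ int(A) = {67, 68, 70} ∖ ∅ = {67, 68, 70}.


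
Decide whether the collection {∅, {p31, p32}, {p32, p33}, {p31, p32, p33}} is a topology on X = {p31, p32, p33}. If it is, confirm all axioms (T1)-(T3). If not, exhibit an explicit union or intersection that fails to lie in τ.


τ is NOT a topology on X.

Axiom (T1): ∅ ∈ τ? Yes; X ∈ τ? Yes.
Axiom (T2/T3): check pairwise unions and intersections of members of τ.
Counterexample for (T3): {p31, p32} ∩ {p32, p33} = {p32} ∉ τ. Therefore τ is NOT a topology.


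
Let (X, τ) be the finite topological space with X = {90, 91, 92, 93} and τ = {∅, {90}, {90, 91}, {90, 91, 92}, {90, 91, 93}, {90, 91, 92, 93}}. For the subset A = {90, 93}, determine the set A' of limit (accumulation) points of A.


A' = {91, 92, 93}

For each x ∈ X, list the open sets U ∈ τ with x ∈ U, then check whether U ∩ (A ∖ {x}) ≠ ∅ for every such U.
  x = 90: open {90} ∋ x has {90} ∩ (A ∖ {90}) = ∅, so x is NOT a limit point.
  x = 91: opens ∋ x are {90, 91}, {90, 91, 92}, {90, 91, 93}, {90, 91, 92, 93}; each meets A ∖ {91}, so x IS a limit point.
  x = 92: opens ∋ x are {90, 91, 92}, {90, 91, 92, 93}; each meets A ∖ {92}, so x IS a limit point.
  x = 93: opens ∋ x are {90, 91, 93}, {90, 91, 92, 93}; each meets A ∖ {93}, so x IS a limit point.
Collecting: A' = {91, 92, 93}.


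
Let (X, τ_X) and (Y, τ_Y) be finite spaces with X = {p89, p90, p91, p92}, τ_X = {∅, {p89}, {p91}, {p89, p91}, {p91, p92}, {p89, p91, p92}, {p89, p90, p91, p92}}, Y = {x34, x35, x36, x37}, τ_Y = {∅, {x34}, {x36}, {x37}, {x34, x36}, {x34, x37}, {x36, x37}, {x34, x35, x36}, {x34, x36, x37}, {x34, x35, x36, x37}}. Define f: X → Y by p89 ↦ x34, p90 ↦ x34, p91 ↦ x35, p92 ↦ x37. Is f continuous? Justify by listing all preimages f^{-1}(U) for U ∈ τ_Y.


f is NOT continuous.

Compute f^{-1}(U) for each U ∈ τ_Y:
  U = ∅: f^{-1}(U) = ∅ ∈ τ_X ✓.
  U = {x34}: f^{-1}(U) = {p89, p90} ∉ τ_X ✗.
  U = {x36}: f^{-1}(U) = ∅ ∈ τ_X ✓.
  U = {x37}: f^{-1}(U) = {p92} ∉ τ_X ✗.
  U = {x34, x36}: f^{-1}(U) = {p89, p90} ∉ τ_X ✗.
  U = {x34, x37}: f^{-1}(U) = {p89, p90, p92} ∉ τ_X ✗.
  U = {x36, x37}: f^{-1}(U) = {p92} ∉ τ_X ✗.
  U = {x34, x35, x36}: f^{-1}(U) = {p89, p90, p91} ∉ τ_X ✗.
  U = {x34, x36, x37}: f^{-1}(U) = {p89, p90, p92} ∉ τ_X ✗.
  U = {x34, x35, x36, x37}: f^{-1}(U) = {p89, p90, p91, p92} ∈ τ_X ✓.
Found U = {x34} with f^{-1}(U) = {p89, p90} not in τ_X. Therefore f is NOT continuous.


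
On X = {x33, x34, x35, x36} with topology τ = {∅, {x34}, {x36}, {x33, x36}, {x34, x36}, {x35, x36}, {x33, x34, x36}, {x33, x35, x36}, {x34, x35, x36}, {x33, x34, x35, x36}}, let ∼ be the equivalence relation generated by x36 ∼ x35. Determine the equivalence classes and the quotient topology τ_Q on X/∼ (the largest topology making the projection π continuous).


X/∼ = {[x33], [x34], [x35=x36]}; |τ_Q| = 6.

Equivalence classes: [x33], [x34], [x35=x36].
Quotient map π: X → X/∼ sends x33 ↦ [x33], x34 ↦ [x34], x35 ↦ [x35=x36], x36 ↦ [x35=x36].
For each subset V ⊆ X/∼, compute π^{-1}(V) ⊆ X and check whether π^{-1}(V) ∈ τ. V is open in τ_Q iff π^{-1}(V) ∈ τ.
  V = {}: π^{-1}(V) = ∅ ∈ τ ✓.
  V = {[x33]}: π^{-1}(V) = {x33} ∉ τ ✗.
  V = {[x34]}: π^{-1}(V) = {x34} ∈ τ ✓.
  V = {[x33], [x34]}: π^{-1}(V) = {x33, x34} ∉ τ ✗.
  V = {[x35=x36]}: π^{-1}(V) = {x35, x36} ∈ τ ✓.
  V = {[x33], [x35=x36]}: π^{-1}(V) = {x33, x35, x36} ∈ τ ✓.
  V = {[x34], [x35=x36]}: π^{-1}(V) = {x34, x35, x36} ∈ τ ✓.
  V = {[x33], [x34], [x35=x36]}: π^{-1}(V) = {x33, x34, x35, x36} ∈ τ ✓.
Open sets in the quotient: τ_Q = {{}, {[x34]}, {[x35=x36]}, {[x33], [x35=x36]}, {[x34], [x35=x36]}, {[x33], [x34], [x35=x36]}} (6 elements).


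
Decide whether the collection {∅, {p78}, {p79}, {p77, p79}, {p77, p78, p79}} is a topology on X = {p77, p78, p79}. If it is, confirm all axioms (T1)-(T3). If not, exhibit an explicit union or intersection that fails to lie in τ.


τ is NOT a topology on X.

Axiom (T1): ∅ ∈ τ? Yes; X ∈ τ? Yes.
Axiom (T2/T3): check pairwise unions and intersections of members of τ.
Counterexample for (T2): {p78} ∪ {p79} = {p78, p79} ∉ τ. Therefore τ is NOT a topology.


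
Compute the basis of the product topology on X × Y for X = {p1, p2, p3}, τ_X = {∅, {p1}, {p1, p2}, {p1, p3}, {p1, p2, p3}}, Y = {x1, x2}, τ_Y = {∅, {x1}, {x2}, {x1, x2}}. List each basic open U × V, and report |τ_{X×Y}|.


Basis B = {∅ × ∅, {p1} × {x1}, {p1} × {x2}, {p1} × {x1, x2}, {p1, p2} × {x1}, {p1, p3} × {x1}, {p1, p2} × {x2}, {p1, p3} × {x2}, {p1, p2, p3} × {x1}, {p1, p2, p3} × {x2}, {p1, p2} × {x1, x2}, {p1, p3} × {x1, x2}, {p1, p2, p3} × {x1, x2}}; |τ_{X×Y}| = 25.

Enumerate products U × V with U ∈ τ_X, V ∈ τ_Y (deduplicated):
  ∅ × ∅ = {} (∅)
  {p1} × {x1} = {(p1,x1)}
  {p1} × {x2} = {(p1,x2)}
  {p1} × {x1, x2} = {(p1,x1), (p1,x2)}
  {p1, p2} × {x1} = {(p1,x1), (p2,x1)}
  {p1, p3} × {x1} = {(p1,x1), (p3,x1)}
  {p1, p2} × {x2} = {(p1,x2), (p2,x2)}
  {p1, p3} × {x2} = {(p1,x2), (p3,x2)}
  {p1, p2, p3} × {x1} = {(p1,x1), (p2,x1), (p3,x1)}
  {p1, p2, p3} × {x2} = {(p1,x2), (p2,x2), (p3,x2)}
  {p1, p2} × {x1, x2} = {(p1,x1), (p1,x2), (p2,x1), (p2,x2)}
  {p1, p3} × {x1, x2} = {(p1,x1), (p1,x2), (p3,x1), (p3,x2)}
  {p1, p2, p3} × {x1, x2} = {(p1,x1), (p1,x2), (p2,x1), (p2,x2), (p3,x1), (p3,x2)}
These 13 distinct sets form the basis B.
Close under arbitrary unions to get τ_{X×Y}; counting gives |τ_{X×Y}| = 25.


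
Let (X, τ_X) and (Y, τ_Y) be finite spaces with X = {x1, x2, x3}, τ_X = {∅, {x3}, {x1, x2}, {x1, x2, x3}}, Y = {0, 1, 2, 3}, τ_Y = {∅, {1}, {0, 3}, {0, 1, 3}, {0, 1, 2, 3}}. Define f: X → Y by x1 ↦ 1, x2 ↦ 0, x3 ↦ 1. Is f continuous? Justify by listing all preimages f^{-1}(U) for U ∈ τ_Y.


f is NOT continuous.

Compute f^{-1}(U) for each U ∈ τ_Y:
  U = ∅: f^{-1}(U) = ∅ ∈ τ_X ✓.
  U = {1}: f^{-1}(U) = {x1, x3} ∉ τ_X ✗.
  U = {0, 3}: f^{-1}(U) = {x2} ∉ τ_X ✗.
  U = {0, 1, 3}: f^{-1}(U) = {x1, x2, x3} ∈ τ_X ✓.
  U = {0, 1, 2, 3}: f^{-1}(U) = {x1, x2, x3} ∈ τ_X ✓.
Found U = {1} with f^{-1}(U) = {x1, x3} not in τ_X. Therefore f is NOT continuous.


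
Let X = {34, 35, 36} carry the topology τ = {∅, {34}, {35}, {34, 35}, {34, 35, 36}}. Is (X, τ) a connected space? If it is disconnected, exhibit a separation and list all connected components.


(X, τ) is connected.

Find clopen sets (U ∈ τ with X ∖ U ∈ τ):
  U = ∅, X ∖ U = {34, 35, 36} — both open, so U is clopen.
  U = {34, 35, 36}, X ∖ U = ∅ — both open, so U is clopen.
Only trivial clopens (∅ and X) exist, so (X, τ) is connected.
Compute connected components by grouping points that agree on all clopens:
  component: {34, 35, 36}


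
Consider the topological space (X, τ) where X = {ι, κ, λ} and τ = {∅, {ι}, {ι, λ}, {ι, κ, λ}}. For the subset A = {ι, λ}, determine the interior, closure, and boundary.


int(A) = {ι, λ}, cl(A) = {ι, κ, λ}, ∂A = {κ}.

Closed sets in (X, τ) are complements of opens:
  closed(X, τ) = {∅, {κ}, {κ, λ}, {ι, κ, λ}}.
int(A) = ⋃ {U ∈ τ : U ⊆ A}. Opens contained in A: ∅, {ι}, {ι, λ}.
Taking the union of these: int(A) = {ι, λ}.
cl(A) = ⋂ {C closed : A ⊆ C}. Closed sets containing A: {ι, κ, λ}.
Intersecting these: cl(A) = {ι, κ, λ}.
∂A = cl(A) ∖ int(A) = {ι, κ, λ} ∖ {ι, λ} = {κ}.


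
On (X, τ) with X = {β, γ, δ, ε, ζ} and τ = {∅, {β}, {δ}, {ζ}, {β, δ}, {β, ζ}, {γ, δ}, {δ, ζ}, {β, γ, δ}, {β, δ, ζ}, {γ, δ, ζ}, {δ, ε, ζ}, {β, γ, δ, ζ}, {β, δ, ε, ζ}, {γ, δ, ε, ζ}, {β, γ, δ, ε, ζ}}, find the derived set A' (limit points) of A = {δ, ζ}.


A' = {γ, ε}

For each x ∈ X, list the open sets U ∈ τ with x ∈ U, then check whether U ∩ (A ∖ {x}) ≠ ∅ for every such U.
  x = β: open {β} ∋ x has {β} ∩ (A ∖ {β}) = ∅, so x is NOT a limit point.
  x = γ: opens ∋ x are {γ, δ}, {β, γ, δ}, {γ, δ, ζ}, {β, γ, δ, ζ}, {γ, δ, ε, ζ}, {β, γ, δ, ε, ζ}; each meets A ∖ {γ}, so x IS a limit point.
  x = δ: open {δ} ∋ x has {δ} ∩ (A ∖ {δ}) = ∅, so x is NOT a limit point.
  x = ε: opens ∋ x are {δ, ε, ζ}, {β, δ, ε, ζ}, {γ, δ, ε, ζ}, {β, γ, δ, ε, ζ}; each meets A ∖ {ε}, so x IS a limit point.
  x = ζ: open {ζ} ∋ x has {ζ} ∩ (A ∖ {ζ}) = ∅, so x is NOT a limit point.
Collecting: A' = {γ, ε}.


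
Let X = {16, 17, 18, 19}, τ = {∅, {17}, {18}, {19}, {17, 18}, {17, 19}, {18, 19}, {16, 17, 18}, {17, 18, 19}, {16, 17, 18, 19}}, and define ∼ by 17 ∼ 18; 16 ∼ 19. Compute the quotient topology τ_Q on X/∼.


X/∼ = {[16=19], [17=18]}; |τ_Q| = 3.

Equivalence classes: [16=19], [17=18].
Quotient map π: X → X/∼ sends 16 ↦ [16=19], 17 ↦ [17=18], 18 ↦ [17=18], 19 ↦ [16=19].
For each subset V ⊆ X/∼, compute π^{-1}(V) ⊆ X and check whether π^{-1}(V) ∈ τ. V is open in τ_Q iff π^{-1}(V) ∈ τ.
  V = {}: π^{-1}(V) = ∅ ∈ τ ✓.
  V = {[16=19]}: π^{-1}(V) = {16, 19} ∉ τ ✗.
  V = {[17=18]}: π^{-1}(V) = {17, 18} ∈ τ ✓.
  V = {[16=19], [17=18]}: π^{-1}(V) = {16, 17, 18, 19} ∈ τ ✓.
Open sets in the quotient: τ_Q = {{}, {[17=18]}, {[16=19], [17=18]}} (3 elements).


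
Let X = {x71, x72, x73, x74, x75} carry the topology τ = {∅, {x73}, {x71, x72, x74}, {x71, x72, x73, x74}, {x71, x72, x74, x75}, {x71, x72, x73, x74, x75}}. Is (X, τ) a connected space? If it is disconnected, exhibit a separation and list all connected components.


(X, τ) is disconnected; components = [{x73}, {x71, x72, x74, x75}].

Find clopen sets (U ∈ τ with X ∖ U ∈ τ):
  U = ∅, X ∖ U = {x71, x72, x73, x74, x75} — both open, so U is clopen.
  U = {x73}, X ∖ U = {x71, x72, x74, x75} — both open, so U is clopen.
  U = {x71, x72, x74, x75}, X ∖ U = {x73} — both open, so U is clopen.
  U = {x71, x72, x73, x74, x75}, X ∖ U = ∅ — both open, so U is clopen.
Nontrivial clopen(s) exist: e.g. {x71, x72, x74, x75}. So (X, τ) is disconnected.
Compute connected components by grouping points that agree on all clopens:
  component: {x73}
  component: {x71, x72, x74, x75}


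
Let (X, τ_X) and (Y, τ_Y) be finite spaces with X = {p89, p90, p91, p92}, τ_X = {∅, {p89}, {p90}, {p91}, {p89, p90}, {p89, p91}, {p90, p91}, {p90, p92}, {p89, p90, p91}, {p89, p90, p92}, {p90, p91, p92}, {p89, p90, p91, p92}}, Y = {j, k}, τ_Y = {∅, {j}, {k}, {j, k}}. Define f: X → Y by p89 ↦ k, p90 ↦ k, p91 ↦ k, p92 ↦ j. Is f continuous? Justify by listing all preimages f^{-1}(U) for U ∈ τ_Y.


f is NOT continuous.

Compute f^{-1}(U) for each U ∈ τ_Y:
  U = ∅: f^{-1}(U) = ∅ ∈ τ_X ✓.
  U = {j}: f^{-1}(U) = {p92} ∉ τ_X ✗.
  U = {k}: f^{-1}(U) = {p89, p90, p91} ∈ τ_X ✓.
  U = {j, k}: f^{-1}(U) = {p89, p90, p91, p92} ∈ τ_X ✓.
Found U = {j} with f^{-1}(U) = {p92} not in τ_X. Therefore f is NOT continuous.


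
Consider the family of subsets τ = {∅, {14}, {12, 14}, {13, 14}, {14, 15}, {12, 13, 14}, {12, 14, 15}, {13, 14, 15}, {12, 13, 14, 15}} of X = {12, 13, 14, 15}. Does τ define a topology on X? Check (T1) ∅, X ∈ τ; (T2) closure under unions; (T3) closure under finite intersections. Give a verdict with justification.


τ IS a topology on X.

Axiom (T1): ∅ ∈ τ? Yes; X ∈ τ? Yes.
Axiom (T2/T3): check pairwise unions and intersections of members of τ.
All pairwise intersections and unions checked — each lies in τ. Therefore τ satisfies (T1), (T2), (T3): it IS a topology on X.


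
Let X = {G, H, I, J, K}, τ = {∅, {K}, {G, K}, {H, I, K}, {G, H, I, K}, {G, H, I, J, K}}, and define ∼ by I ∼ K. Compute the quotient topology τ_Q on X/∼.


X/∼ = {[G], [H], [I=K], [J]}; |τ_Q| = 4.

Equivalence classes: [G], [H], [I=K], [J].
Quotient map π: X → X/∼ sends G ↦ [G], H ↦ [H], I ↦ [I=K], J ↦ [J], K ↦ [I=K].
For each subset V ⊆ X/∼, compute π^{-1}(V) ⊆ X and check whether π^{-1}(V) ∈ τ. V is open in τ_Q iff π^{-1}(V) ∈ τ.
  V = {}: π^{-1}(V) = ∅ ∈ τ ✓.
  V = {[G]}: π^{-1}(V) = {G} ∉ τ ✗.
  V = {[H]}: π^{-1}(V) = {H} ∉ τ ✗.
  V = {[G], [H]}: π^{-1}(V) = {G, H} ∉ τ ✗.
  V = {[I=K]}: π^{-1}(V) = {I, K} ∉ τ ✗.
  V = {[G], [I=K]}: π^{-1}(V) = {G, I, K} ∉ τ ✗.
  V = {[H], [I=K]}: π^{-1}(V) = {H, I, K} ∈ τ ✓.
  V = {[G], [H], [I=K]}: π^{-1}(V) = {G, H, I, K} ∈ τ ✓.
  V = {[J]}: π^{-1}(V) = {J} ∉ τ ✗.
  V = {[G], [J]}: π^{-1}(V) = {G, J} ∉ τ ✗.
  V = {[H], [J]}: π^{-1}(V) = {H, J} ∉ τ ✗.
  V = {[G], [H], [J]}: π^{-1}(V) = {G, H, J} ∉ τ ✗.
  V = {[I=K], [J]}: π^{-1}(V) = {I, J, K} ∉ τ ✗.
  V = {[G], [I=K], [J]}: π^{-1}(V) = {G, I, J, K} ∉ τ ✗.
  V = {[H], [I=K], [J]}: π^{-1}(V) = {H, I, J, K} ∉ τ ✗.
  V = {[G], [H], [I=K], [J]}: π^{-1}(V) = {G, H, I, J, K} ∈ τ ✓.
Open sets in the quotient: τ_Q = {{}, {[H], [I=K]}, {[G], [H], [I=K]}, {[G], [H], [I=K], [J]}} (4 elements).


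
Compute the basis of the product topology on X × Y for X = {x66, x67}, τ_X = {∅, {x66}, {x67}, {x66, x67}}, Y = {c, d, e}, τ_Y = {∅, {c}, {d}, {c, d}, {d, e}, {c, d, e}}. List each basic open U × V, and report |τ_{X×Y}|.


Basis B = {∅ × ∅, {x66} × {c}, {x66} × {d}, {x67} × {c}, {x67} × {d}, {x66} × {c, d}, {x66, x67} × {c}, {x66} × {d, e}, {x66, x67} × {d}, {x67} × {c, d}, {x67} × {d, e}, {x66} × {c, d, e}, {x67} × {c, d, e}, {x66, x67} × {c, d}, {x66, x67} × {d, e}, {x66, x67} × {c, d, e}}; |τ_{X×Y}| = 36.

Enumerate products U × V with U ∈ τ_X, V ∈ τ_Y (deduplicated):
  ∅ × ∅ = {} (∅)
  {x66} × {c} = {(x66,c)}
  {x66} × {d} = {(x66,d)}
  {x67} × {c} = {(x67,c)}
  {x67} × {d} = {(x67,d)}
  {x66} × {c, d} = {(x66,c), (x66,d)}
  {x66, x67} × {c} = {(x66,c), (x67,c)}
  {x66} × {d, e} = {(x66,d), (x66,e)}
  {x66, x67} × {d} = {(x66,d), (x67,d)}
  {x67} × {c, d} = {(x67,c), (x67,d)}
  {x67} × {d, e} = {(x67,d), (x67,e)}
  {x66} × {c, d, e} = {(x66,c), (x66,d), (x66,e)}
  {x67} × {c, d, e} = {(x67,c), (x67,d), (x67,e)}
  {x66, x67} × {c, d} = {(x66,c), (x66,d), (x67,c), (x67,d)}
  {x66, x67} × {d, e} = {(x66,d), (x66,e), (x67,d), (x67,e)}
  {x66, x67} × {c, d, e} = {(x66,c), (x66,d), (x66,e), (x67,c), (x67,d), (x67,e)}
These 16 distinct sets form the basis B.
Close under arbitrary unions to get τ_{X×Y}; counting gives |τ_{X×Y}| = 36.


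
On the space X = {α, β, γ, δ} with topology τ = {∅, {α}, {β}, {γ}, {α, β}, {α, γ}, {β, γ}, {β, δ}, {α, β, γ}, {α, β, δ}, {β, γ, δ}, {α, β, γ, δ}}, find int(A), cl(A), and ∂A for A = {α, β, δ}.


int(A) = {α, β, δ}, cl(A) = {α, β, δ}, ∂A = ∅.

Closed sets in (X, τ) are complements of opens:
  closed(X, τ) = {∅, {α}, {γ}, {δ}, {α, γ}, {α, δ}, {β, δ}, {γ, δ}, {α, β, δ}, {α, γ, δ}, {β, γ, δ}, {α, β, γ, δ}}.
int(A) = ⋃ {U ∈ τ : U ⊆ A}. Opens contained in A: ∅, {α}, {β}, {α, β}, {β, δ}, {α, β, δ}.
Taking the union of these: int(A) = {α, β, δ}.
cl(A) = ⋂ {C closed : A ⊆ C}. Closed sets containing A: {α, β, δ}, {α, β, γ, δ}.
Intersecting these: cl(A) = {α, β, δ}.
∂A = cl(A) ∖ int(A) = {α, β, δ} ∖ {α, β, δ} = ∅.


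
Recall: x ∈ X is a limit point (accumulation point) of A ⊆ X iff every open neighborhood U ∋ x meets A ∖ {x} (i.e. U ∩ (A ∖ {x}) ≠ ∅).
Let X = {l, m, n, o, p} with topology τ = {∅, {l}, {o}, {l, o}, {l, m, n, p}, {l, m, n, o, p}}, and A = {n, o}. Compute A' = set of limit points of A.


A' = {m, p}

For each x ∈ X, list the open sets U ∈ τ with x ∈ U, then check whether U ∩ (A ∖ {x}) ≠ ∅ for every such U.
  x = l: open {l} ∋ x has {l} ∩ (A ∖ {l}) = ∅, so x is NOT a limit point.
  x = m: opens ∋ x are {l, m, n, p}, {l, m, n, o, p}; each meets A ∖ {m}, so x IS a limit point.
  x = n: open {l, m, n, p} ∋ x has {l, m, n, p} ∩ (A ∖ {n}) = ∅, so x is NOT a limit point.
  x = o: open {o} ∋ x has {o} ∩ (A ∖ {o}) = ∅, so x is NOT a limit point.
  x = p: opens ∋ x are {l, m, n, p}, {l, m, n, o, p}; each meets A ∖ {p}, so x IS a limit point.
Collecting: A' = {m, p}.


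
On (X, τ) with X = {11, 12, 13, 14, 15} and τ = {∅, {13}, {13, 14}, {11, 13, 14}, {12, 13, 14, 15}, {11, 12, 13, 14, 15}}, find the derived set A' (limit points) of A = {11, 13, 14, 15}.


A' = {11, 12, 14, 15}

For each x ∈ X, list the open sets U ∈ τ with x ∈ U, then check whether U ∩ (A ∖ {x}) ≠ ∅ for every such U.
  x = 11: opens ∋ x are {11, 13, 14}, {11, 12, 13, 14, 15}; each meets A ∖ {11}, so x IS a limit point.
  x = 12: opens ∋ x are {12, 13, 14, 15}, {11, 12, 13, 14, 15}; each meets A ∖ {12}, so x IS a limit point.
  x = 13: open {13} ∋ x has {13} ∩ (A ∖ {13}) = ∅, so x is NOT a limit point.
  x = 14: opens ∋ x are {13, 14}, {11, 13, 14}, {12, 13, 14, 15}, {11, 12, 13, 14, 15}; each meets A ∖ {14}, so x IS a limit point.
  x = 15: opens ∋ x are {12, 13, 14, 15}, {11, 12, 13, 14, 15}; each meets A ∖ {15}, so x IS a limit point.
Collecting: A' = {11, 12, 14, 15}.


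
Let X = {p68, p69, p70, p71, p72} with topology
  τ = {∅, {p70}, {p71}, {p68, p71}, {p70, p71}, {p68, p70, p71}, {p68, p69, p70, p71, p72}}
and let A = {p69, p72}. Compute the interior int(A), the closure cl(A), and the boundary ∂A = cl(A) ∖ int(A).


int(A) = ∅, cl(A) = {p69, p72}, ∂A = {p69, p72}.

Closed sets in (X, τ) are complements of opens:
  closed(X, τ) = {∅, {p69, p72}, {p68, p69, p72}, {p69, p70, p72}, {p68, p69, p70, p72}, {p68, p69, p71, p72}, {p68, p69, p70, p71, p72}}.
int(A) = ⋃ {U ∈ τ : U ⊆ A}. Opens contained in A: ∅.
Taking the union of these: int(A) = ∅.
cl(A) = ⋂ {C closed : A ⊆ C}. Closed sets containing A: {p69, p72}, {p68, p69, p72}, {p69, p70, p72}, {p68, p69, p70, p72}, {p68, p69, p71, p72}, {p68, p69, p70, p71, p72}.
Intersecting these: cl(A) = {p69, p72}.
∂A = cl(A) ∖ int(A) = {p69, p72} ∖ ∅ = {p69, p72}.


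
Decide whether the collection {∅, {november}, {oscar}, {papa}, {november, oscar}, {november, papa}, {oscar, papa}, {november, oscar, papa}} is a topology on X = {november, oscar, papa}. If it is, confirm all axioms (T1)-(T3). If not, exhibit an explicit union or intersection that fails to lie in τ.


τ IS a topology on X.

Axiom (T1): ∅ ∈ τ? Yes; X ∈ τ? Yes.
Axiom (T2/T3): check pairwise unions and intersections of members of τ.
All pairwise intersections and unions checked — each lies in τ. Therefore τ satisfies (T1), (T2), (T3): it IS a topology on X.


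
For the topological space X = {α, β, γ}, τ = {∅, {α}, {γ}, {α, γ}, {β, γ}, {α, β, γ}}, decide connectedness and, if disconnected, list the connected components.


(X, τ) is disconnected; components = [{α}, {β, γ}].

Find clopen sets (U ∈ τ with X ∖ U ∈ τ):
  U = ∅, X ∖ U = {α, β, γ} — both open, so U is clopen.
  U = {α}, X ∖ U = {β, γ} — both open, so U is clopen.
  U = {β, γ}, X ∖ U = {α} — both open, so U is clopen.
  U = {α, β, γ}, X ∖ U = ∅ — both open, so U is clopen.
Nontrivial clopen(s) exist: e.g. {β, γ}. So (X, τ) is disconnected.
Compute connected components by grouping points that agree on all clopens:
  component: {α}
  component: {β, γ}


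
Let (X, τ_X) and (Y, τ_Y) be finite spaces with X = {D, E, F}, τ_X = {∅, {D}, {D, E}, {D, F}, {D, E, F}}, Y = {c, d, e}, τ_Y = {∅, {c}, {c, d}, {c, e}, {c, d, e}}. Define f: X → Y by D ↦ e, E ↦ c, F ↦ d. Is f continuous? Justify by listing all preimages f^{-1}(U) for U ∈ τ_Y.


f is NOT continuous.

Compute f^{-1}(U) for each U ∈ τ_Y:
  U = ∅: f^{-1}(U) = ∅ ∈ τ_X ✓.
  U = {c}: f^{-1}(U) = {E} ∉ τ_X ✗.
  U = {c, d}: f^{-1}(U) = {E, F} ∉ τ_X ✗.
  U = {c, e}: f^{-1}(U) = {D, E} ∈ τ_X ✓.
  U = {c, d, e}: f^{-1}(U) = {D, E, F} ∈ τ_X ✓.
Found U = {c} with f^{-1}(U) = {E} not in τ_X. Therefore f is NOT continuous.


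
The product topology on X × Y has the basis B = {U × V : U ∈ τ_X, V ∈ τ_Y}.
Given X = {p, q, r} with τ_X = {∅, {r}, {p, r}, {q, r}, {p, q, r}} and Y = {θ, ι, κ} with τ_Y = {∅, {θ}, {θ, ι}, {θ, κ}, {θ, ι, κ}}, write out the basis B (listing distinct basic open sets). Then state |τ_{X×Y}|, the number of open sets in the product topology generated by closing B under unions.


Basis B = {∅ × ∅, {r} × {θ}, {p, r} × {θ}, {q, r} × {θ}, {r} × {θ, ι}, {r} × {θ, κ}, {p, q, r} × {θ}, {r} × {θ, ι, κ}, {p, r} × {θ, ι}, {p, r} × {θ, κ}, {q, r} × {θ, ι}, {q, r} × {θ, κ}, {p, r} × {θ, ι, κ}, {p, q, r} × {θ, ι}, {p, q, r} × {θ, κ}, {q, r} × {θ, ι, κ}, {p, q, r} × {θ, ι, κ}}; |τ_{X×Y}| = 48.

Enumerate products U × V with U ∈ τ_X, V ∈ τ_Y (deduplicated):
  ∅ × ∅ = {} (∅)
  {r} × {θ} = {(r,θ)}
  {p, r} × {θ} = {(p,θ), (r,θ)}
  {q, r} × {θ} = {(q,θ), (r,θ)}
  {r} × {θ, ι} = {(r,θ), (r,ι)}
  {r} × {θ, κ} = {(r,θ), (r,κ)}
  {p, q, r} × {θ} = {(p,θ), (q,θ), (r,θ)}
  {r} × {θ, ι, κ} = {(r,θ), (r,ι), (r,κ)}
  {p, r} × {θ, ι} = {(p,θ), (p,ι), (r,θ), (r,ι)}
  {p, r} × {θ, κ} = {(p,θ), (p,κ), (r,θ), (r,κ)}
  {q, r} × {θ, ι} = {(q,θ), (q,ι), (r,θ), (r,ι)}
  {q, r} × {θ, κ} = {(q,θ), (q,κ), (r,θ), (r,κ)}
  {p, r} × {θ, ι, κ} = {(p,θ), (p,ι), (p,κ), (r,θ), (r,ι), (r,κ)}
  {p, q, r} × {θ, ι} = {(p,θ), (p,ι), (q,θ), (q,ι), (r,θ), (r,ι)}
  {p, q, r} × {θ, κ} = {(p,θ), (p,κ), (q,θ), (q,κ), (r,θ), (r,κ)}
  {q, r} × {θ, ι, κ} = {(q,θ), (q,ι), (q,κ), (r,θ), (r,ι), (r,κ)}
  {p, q, r} × {θ, ι, κ} = {(p,θ), (p,ι), (p,κ), (q,θ), (q,ι), (q,κ), (r,θ), (r,ι), (r,κ)}
These 17 distinct sets form the basis B.
Close under arbitrary unions to get τ_{X×Y}; counting gives |τ_{X×Y}| = 48.


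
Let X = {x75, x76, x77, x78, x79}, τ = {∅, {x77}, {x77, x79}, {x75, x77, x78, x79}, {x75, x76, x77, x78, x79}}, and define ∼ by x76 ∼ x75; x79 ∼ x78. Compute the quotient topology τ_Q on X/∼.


X/∼ = {[x75=x76], [x77], [x78=x79]}; |τ_Q| = 3.

Equivalence classes: [x75=x76], [x77], [x78=x79].
Quotient map π: X → X/∼ sends x75 ↦ [x75=x76], x76 ↦ [x75=x76], x77 ↦ [x77], x78 ↦ [x78=x79], x79 ↦ [x78=x79].
For each subset V ⊆ X/∼, compute π^{-1}(V) ⊆ X and check whether π^{-1}(V) ∈ τ. V is open in τ_Q iff π^{-1}(V) ∈ τ.
  V = {}: π^{-1}(V) = ∅ ∈ τ ✓.
  V = {[x75=x76]}: π^{-1}(V) = {x75, x76} ∉ τ ✗.
  V = {[x77]}: π^{-1}(V) = {x77} ∈ τ ✓.
  V = {[x75=x76], [x77]}: π^{-1}(V) = {x75, x76, x77} ∉ τ ✗.
  V = {[x78=x79]}: π^{-1}(V) = {x78, x79} ∉ τ ✗.
  V = {[x75=x76], [x78=x79]}: π^{-1}(V) = {x75, x76, x78, x79} ∉ τ ✗.
  V = {[x77], [x78=x79]}: π^{-1}(V) = {x77, x78, x79} ∉ τ ✗.
  V = {[x75=x76], [x77], [x78=x79]}: π^{-1}(V) = {x75, x76, x77, x78, x79} ∈ τ ✓.
Open sets in the quotient: τ_Q = {{}, {[x77]}, {[x75=x76], [x77], [x78=x79]}} (3 elements).


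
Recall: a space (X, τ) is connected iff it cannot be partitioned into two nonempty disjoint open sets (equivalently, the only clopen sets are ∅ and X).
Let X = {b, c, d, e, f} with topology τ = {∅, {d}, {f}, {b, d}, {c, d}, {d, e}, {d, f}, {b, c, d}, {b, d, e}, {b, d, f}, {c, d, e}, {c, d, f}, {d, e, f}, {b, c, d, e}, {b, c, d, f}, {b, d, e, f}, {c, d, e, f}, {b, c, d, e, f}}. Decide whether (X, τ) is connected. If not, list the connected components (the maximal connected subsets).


(X, τ) is disconnected; components = [{f}, {b, c, d, e}].

Find clopen sets (U ∈ τ with X ∖ U ∈ τ):
  U = ∅, X ∖ U = {b, c, d, e, f} — both open, so U is clopen.
  U = {f}, X ∖ U = {b, c, d, e} — both open, so U is clopen.
  U = {b, c, d, e}, X ∖ U = {f} — both open, so U is clopen.
  U = {b, c, d, e, f}, X ∖ U = ∅ — both open, so U is clopen.
Nontrivial clopen(s) exist: e.g. {f}. So (X, τ) is disconnected.
Compute connected components by grouping points that agree on all clopens:
  component: {f}
  component: {b, c, d, e}


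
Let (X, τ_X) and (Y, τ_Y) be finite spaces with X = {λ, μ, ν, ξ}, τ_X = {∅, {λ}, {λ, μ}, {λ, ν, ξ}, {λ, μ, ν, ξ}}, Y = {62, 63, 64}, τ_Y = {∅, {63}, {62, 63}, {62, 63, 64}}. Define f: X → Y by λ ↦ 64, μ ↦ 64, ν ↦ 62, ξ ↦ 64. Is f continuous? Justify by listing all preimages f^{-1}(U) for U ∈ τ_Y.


f is NOT continuous.

Compute f^{-1}(U) for each U ∈ τ_Y:
  U = ∅: f^{-1}(U) = ∅ ∈ τ_X ✓.
  U = {63}: f^{-1}(U) = ∅ ∈ τ_X ✓.
  U = {62, 63}: f^{-1}(U) = {ν} ∉ τ_X ✗.
  U = {62, 63, 64}: f^{-1}(U) = {λ, μ, ν, ξ} ∈ τ_X ✓.
Found U = {62, 63} with f^{-1}(U) = {ν} not in τ_X. Therefore f is NOT continuous.


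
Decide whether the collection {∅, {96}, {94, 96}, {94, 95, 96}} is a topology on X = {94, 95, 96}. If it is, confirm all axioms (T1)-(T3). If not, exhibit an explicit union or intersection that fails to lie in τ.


τ IS a topology on X.

Axiom (T1): ∅ ∈ τ? Yes; X ∈ τ? Yes.
Axiom (T2/T3): check pairwise unions and intersections of members of τ.
All pairwise intersections and unions checked — each lies in τ. Therefore τ satisfies (T1), (T2), (T3): it IS a topology on X.


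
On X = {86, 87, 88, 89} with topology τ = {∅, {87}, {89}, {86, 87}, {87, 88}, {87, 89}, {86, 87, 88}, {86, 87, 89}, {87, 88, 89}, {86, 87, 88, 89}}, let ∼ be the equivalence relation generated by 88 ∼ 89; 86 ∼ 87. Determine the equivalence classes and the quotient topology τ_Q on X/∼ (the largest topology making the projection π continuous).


X/∼ = {[86=87], [88=89]}; |τ_Q| = 3.

Equivalence classes: [86=87], [88=89].
Quotient map π: X → X/∼ sends 86 ↦ [86=87], 87 ↦ [86=87], 88 ↦ [88=89], 89 ↦ [88=89].
For each subset V ⊆ X/∼, compute π^{-1}(V) ⊆ X and check whether π^{-1}(V) ∈ τ. V is open in τ_Q iff π^{-1}(V) ∈ τ.
  V = {}: π^{-1}(V) = ∅ ∈ τ ✓.
  V = {[86=87]}: π^{-1}(V) = {86, 87} ∈ τ ✓.
  V = {[88=89]}: π^{-1}(V) = {88, 89} ∉ τ ✗.
  V = {[86=87], [88=89]}: π^{-1}(V) = {86, 87, 88, 89} ∈ τ ✓.
Open sets in the quotient: τ_Q = {{}, {[86=87]}, {[86=87], [88=89]}} (3 elements).


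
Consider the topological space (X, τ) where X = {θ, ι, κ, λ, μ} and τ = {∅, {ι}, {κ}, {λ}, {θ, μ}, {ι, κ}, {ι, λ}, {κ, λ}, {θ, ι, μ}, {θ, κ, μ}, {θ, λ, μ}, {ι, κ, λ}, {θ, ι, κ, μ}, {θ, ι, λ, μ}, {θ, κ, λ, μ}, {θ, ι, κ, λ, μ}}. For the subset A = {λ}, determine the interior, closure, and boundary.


int(A) = {λ}, cl(A) = {λ}, ∂A = ∅.

Closed sets in (X, τ) are complements of opens:
  closed(X, τ) = {∅, {ι}, {κ}, {λ}, {θ, μ}, {ι, κ}, {ι, λ}, {κ, λ}, {θ, ι, μ}, {θ, κ, μ}, {θ, λ, μ}, {ι, κ, λ}, {θ, ι, κ, μ}, {θ, ι, λ, μ}, {θ, κ, λ, μ}, {θ, ι, κ, λ, μ}}.
int(A) = ⋃ {U ∈ τ : U ⊆ A}. Opens contained in A: ∅, {λ}.
Taking the union of these: int(A) = {λ}.
cl(A) = ⋂ {C closed : A ⊆ C}. Closed sets containing A: {λ}, {ι, λ}, {κ, λ}, {θ, λ, μ}, {ι, κ, λ}, {θ, ι, λ, μ}, {θ, κ, λ, μ}, {θ, ι, κ, λ, μ}.
Intersecting these: cl(A) = {λ}.
∂A = cl(A) ∖ int(A) = {λ} ∖ {λ} = ∅.


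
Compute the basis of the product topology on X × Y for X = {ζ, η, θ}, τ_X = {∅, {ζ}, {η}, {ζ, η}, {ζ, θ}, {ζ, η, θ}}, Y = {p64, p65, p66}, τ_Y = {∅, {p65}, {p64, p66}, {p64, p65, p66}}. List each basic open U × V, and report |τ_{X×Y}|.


Basis B = {∅ × ∅, {ζ} × {p65}, {η} × {p65}, {ζ} × {p64, p66}, {ζ, η} × {p65}, {ζ, θ} × {p65}, {η} × {p64, p66}, {ζ} × {p64, p65, p66}, {ζ, η, θ} × {p65}, {η} × {p64, p65, p66}, {ζ, η} × {p64, p66}, {ζ, θ} × {p64, p66}, {ζ, η} × {p64, p65, p66}, {ζ, θ} × {p64, p65, p66}, {ζ, η, θ} × {p64, p66}, {ζ, η, θ} × {p64, p65, p66}}; |τ_{X×Y}| = 36.

Enumerate products U × V with U ∈ τ_X, V ∈ τ_Y (deduplicated):
  ∅ × ∅ = {} (∅)
  {ζ} × {p65} = {(ζ,p65)}
  {η} × {p65} = {(η,p65)}
  {ζ} × {p64, p66} = {(ζ,p64), (ζ,p66)}
  {ζ, η} × {p65} = {(ζ,p65), (η,p65)}
  {ζ, θ} × {p65} = {(ζ,p65), (θ,p65)}
  {η} × {p64, p66} = {(η,p64), (η,p66)}
  {ζ} × {p64, p65, p66} = {(ζ,p64), (ζ,p65), (ζ,p66)}
  {ζ, η, θ} × {p65} = {(ζ,p65), (η,p65), (θ,p65)}
  {η} × {p64, p65, p66} = {(η,p64), (η,p65), (η,p66)}
  {ζ, η} × {p64, p66} = {(ζ,p64), (ζ,p66), (η,p64), (η,p66)}
  {ζ, θ} × {p64, p66} = {(ζ,p64), (ζ,p66), (θ,p64), (θ,p66)}
  {ζ, η} × {p64, p65, p66} = {(ζ,p64), (ζ,p65), (ζ,p66), (η,p64), (η,p65), (η,p66)}
  {ζ, θ} × {p64, p65, p66} = {(ζ,p64), (ζ,p65), (ζ,p66), (θ,p64), (θ,p65), (θ,p66)}
  {ζ, η, θ} × {p64, p66} = {(ζ,p64), (ζ,p66), (η,p64), (η,p66), (θ,p64), (θ,p66)}
  {ζ, η, θ} × {p64, p65, p66} = {(ζ,p64), (ζ,p65), (ζ,p66), (η,p64), (η,p65), (η,p66), (θ,p64), (θ,p65), (θ,p66)}
These 16 distinct sets form the basis B.
Close under arbitrary unions to get τ_{X×Y}; counting gives |τ_{X×Y}| = 36.


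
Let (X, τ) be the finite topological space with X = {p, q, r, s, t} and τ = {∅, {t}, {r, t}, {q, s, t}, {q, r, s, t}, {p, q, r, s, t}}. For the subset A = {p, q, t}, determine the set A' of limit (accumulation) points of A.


A' = {p, q, r, s}

For each x ∈ X, list the open sets U ∈ τ with x ∈ U, then check whether U ∩ (A ∖ {x}) ≠ ∅ for every such U.
  x = p: opens ∋ x are {p, q, r, s, t}; each meets A ∖ {p}, so x IS a limit point.
  x = q: opens ∋ x are {q, s, t}, {q, r, s, t}, {p, q, r, s, t}; each meets A ∖ {q}, so x IS a limit point.
  x = r: opens ∋ x are {r, t}, {q, r, s, t}, {p, q, r, s, t}; each meets A ∖ {r}, so x IS a limit point.
  x = s: opens ∋ x are {q, s, t}, {q, r, s, t}, {p, q, r, s, t}; each meets A ∖ {s}, so x IS a limit point.
  x = t: open {t} ∋ x has {t} ∩ (A ∖ {t}) = ∅, so x is NOT a limit point.
Collecting: A' = {p, q, r, s}.
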